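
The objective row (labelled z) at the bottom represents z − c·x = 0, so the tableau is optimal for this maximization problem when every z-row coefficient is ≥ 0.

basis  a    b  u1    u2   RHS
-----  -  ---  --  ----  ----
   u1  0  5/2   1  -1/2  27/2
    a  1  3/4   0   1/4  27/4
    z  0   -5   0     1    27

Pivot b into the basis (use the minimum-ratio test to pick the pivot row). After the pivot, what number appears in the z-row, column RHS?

54

Ratio test on column b — row 1: (27/2)/(5/2) = 27/5; row 2: (27/4)/(3/4) = 9. Minimum is 27/5 at row 1 (u1 leaves); pivot element 5/2.
Divide row 1 by 5/2; eliminate column b from the other rows.
z-row update in column RHS: 27 − (-5)·(27/5) = 54.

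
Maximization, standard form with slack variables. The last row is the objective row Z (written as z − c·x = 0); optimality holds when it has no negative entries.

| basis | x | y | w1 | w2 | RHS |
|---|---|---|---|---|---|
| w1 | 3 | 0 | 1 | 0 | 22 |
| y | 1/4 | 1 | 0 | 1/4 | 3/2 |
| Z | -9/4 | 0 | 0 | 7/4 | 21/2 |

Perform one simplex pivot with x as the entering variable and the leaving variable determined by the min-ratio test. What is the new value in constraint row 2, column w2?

1

Ratio test on column x — row 1: 22/3 = 22/3; row 2: (3/2)/(1/4) = 6. Minimum is 6 at row 2 (y leaves); pivot element 1/4.
Divide row 2 by 1/4; eliminate column x from the other rows.
In the new row 2, the w2 entry is the old entry divided by the pivot: (1/4)/(1/4) = 1.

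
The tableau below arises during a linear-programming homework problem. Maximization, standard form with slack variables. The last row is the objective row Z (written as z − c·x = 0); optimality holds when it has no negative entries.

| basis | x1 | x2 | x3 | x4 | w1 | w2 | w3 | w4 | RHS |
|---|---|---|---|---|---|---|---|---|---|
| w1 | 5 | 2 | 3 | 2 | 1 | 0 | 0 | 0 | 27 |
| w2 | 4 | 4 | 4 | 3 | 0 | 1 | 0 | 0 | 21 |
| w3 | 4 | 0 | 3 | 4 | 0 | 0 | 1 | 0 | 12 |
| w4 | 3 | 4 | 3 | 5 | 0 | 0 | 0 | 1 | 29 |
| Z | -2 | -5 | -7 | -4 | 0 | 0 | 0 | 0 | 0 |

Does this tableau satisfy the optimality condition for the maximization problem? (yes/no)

no

The Z-row has a negative entry -7 in column x3, so it is not optimal.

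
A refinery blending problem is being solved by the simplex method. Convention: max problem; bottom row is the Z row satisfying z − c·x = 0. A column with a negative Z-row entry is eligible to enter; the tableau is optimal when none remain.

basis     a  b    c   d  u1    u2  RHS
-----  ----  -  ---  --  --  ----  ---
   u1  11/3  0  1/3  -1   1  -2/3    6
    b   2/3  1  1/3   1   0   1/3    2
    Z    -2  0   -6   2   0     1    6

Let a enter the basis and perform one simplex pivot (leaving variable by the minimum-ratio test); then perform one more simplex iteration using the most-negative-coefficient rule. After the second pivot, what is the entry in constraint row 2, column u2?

Ratio test on column a — row 1: 6/(11/3) = 18/11; row 2: 2/(2/3) = 3. Minimum is 18/11 at row 1 (u1 leaves); pivot element 11/3.
Divide row 1 by 11/3; eliminate column a from the other rows.
Second iteration: most negative Z-row entry is -64/11 in column c, so c enters.
Ratio test on column c — row 1: (18/11)/(1/11) = 18; row 2: (10/11)/(3/11) = 10/3. Minimum is 10/3 at row 2 (b leaves); pivot element 3/11.
Divide row 2 by 3/11; eliminate column c from the other rows.
After both pivots, the entry at constraint row 2, column u2 is 5/3.

5/3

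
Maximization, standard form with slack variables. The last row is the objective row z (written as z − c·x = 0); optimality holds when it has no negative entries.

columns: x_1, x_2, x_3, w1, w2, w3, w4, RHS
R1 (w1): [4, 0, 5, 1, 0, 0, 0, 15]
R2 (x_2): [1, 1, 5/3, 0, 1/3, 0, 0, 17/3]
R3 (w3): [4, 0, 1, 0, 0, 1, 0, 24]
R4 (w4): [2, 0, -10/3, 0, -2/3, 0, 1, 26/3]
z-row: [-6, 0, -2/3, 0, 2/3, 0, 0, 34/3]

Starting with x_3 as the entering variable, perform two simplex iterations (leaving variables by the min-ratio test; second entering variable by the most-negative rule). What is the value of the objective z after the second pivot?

Ratio test on column x_3 — row 1: 15/5 = 3; row 2: (17/3)/(5/3) = 17/5; row 3: 24/1 = 24; row 4: entry -10/3 ≤ 0. Minimum is 3 at row 1 (w1 leaves); pivot element 5.
Pivot on row 1; the z-row RHS becomes 34/3 − (-2/3)·3 = 40/3.
Next entering variable (most negative z-row entry -82/15): x_1.
Ratio test on column x_1 — row 1: 3/(4/5) = 15/4; row 2: entry -1/3 ≤ 0; row 3: 21/(16/5) = 105/16; row 4: (56/3)/(14/3) = 4. Minimum is 15/4 at row 1 (x_3 leaves); pivot element 4/5.
After the second pivot the z-row RHS is 40/3 − (-82/15)·(15/4) = 203/6.

203/6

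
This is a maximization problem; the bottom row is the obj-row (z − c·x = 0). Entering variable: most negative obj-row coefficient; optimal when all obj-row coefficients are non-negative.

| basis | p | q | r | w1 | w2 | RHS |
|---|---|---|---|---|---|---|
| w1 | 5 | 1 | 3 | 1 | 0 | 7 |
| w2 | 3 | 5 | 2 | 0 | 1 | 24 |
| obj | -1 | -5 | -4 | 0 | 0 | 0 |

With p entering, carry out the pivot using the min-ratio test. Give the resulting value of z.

7/5

Ratio test on column p — row 1: 7/5 = 7/5; row 2: 24/3 = 8. Minimum is 7/5 at row 1 (w1 leaves); pivot element 5.
Pivot on row 1; the obj-row RHS becomes 0 − (-1)·(7/5) = 7/5.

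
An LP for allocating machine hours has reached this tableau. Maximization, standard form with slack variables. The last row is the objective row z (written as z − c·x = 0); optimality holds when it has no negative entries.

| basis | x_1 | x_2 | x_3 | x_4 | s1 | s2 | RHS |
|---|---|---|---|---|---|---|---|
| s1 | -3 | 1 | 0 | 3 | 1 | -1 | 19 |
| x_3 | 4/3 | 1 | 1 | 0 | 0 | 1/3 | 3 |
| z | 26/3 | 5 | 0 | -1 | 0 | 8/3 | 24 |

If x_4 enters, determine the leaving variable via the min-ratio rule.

Column x_4 entries and ratios — s1: 19/3 = 19/3; x_3: 0 ≤ 0, skip.
Smallest ratio is 19/3 in the row of s1, so s1 leaves.

s1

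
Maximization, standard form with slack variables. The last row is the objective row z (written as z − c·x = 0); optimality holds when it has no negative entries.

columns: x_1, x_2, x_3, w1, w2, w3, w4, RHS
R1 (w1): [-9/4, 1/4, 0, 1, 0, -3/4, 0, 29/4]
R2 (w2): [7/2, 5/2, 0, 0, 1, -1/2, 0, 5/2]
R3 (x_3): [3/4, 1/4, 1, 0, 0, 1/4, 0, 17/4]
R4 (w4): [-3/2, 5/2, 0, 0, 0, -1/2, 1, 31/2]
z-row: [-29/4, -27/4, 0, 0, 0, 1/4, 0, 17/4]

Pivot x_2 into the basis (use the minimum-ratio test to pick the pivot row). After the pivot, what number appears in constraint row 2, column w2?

2/5

Ratio test on column x_2 — row 1: (29/4)/(1/4) = 29; row 2: (5/2)/(5/2) = 1; row 3: (17/4)/(1/4) = 17; row 4: (31/2)/(5/2) = 31/5. Minimum is 1 at row 2 (w2 leaves); pivot element 5/2.
Divide row 2 by 5/2; eliminate column x_2 from the other rows.
In the new row 2, the w2 entry is the old entry divided by the pivot: 1/(5/2) = 2/5.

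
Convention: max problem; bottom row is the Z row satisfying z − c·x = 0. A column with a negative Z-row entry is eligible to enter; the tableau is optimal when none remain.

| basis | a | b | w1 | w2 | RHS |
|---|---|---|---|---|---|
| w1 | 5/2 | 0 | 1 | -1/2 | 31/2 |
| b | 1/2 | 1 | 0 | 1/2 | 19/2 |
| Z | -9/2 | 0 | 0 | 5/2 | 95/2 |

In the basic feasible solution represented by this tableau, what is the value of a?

a is not in the basis, so in the current basic feasible solution a = 0.

0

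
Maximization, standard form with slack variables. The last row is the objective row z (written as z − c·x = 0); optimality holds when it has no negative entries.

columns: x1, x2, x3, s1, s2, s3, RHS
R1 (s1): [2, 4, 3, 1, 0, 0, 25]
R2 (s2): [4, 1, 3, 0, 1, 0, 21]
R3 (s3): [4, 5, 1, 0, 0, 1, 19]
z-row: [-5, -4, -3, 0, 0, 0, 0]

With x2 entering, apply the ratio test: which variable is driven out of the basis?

Column x2 entries and ratios — s1: 25/4 = 25/4; s2: 21/1 = 21; s3: 19/5 = 19/5.
Smallest ratio is 19/5 in the row of s3, so s3 leaves.

s3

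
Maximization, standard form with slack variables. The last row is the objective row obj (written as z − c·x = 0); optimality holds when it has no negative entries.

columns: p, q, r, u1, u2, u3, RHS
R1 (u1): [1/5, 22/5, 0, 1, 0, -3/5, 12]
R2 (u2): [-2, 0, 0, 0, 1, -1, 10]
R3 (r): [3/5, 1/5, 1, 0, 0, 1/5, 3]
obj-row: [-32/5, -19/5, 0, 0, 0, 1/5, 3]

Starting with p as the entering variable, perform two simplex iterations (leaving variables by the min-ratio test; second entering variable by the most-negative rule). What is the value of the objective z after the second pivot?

Ratio test on column p — row 1: 12/(1/5) = 60; row 2: entry -2 ≤ 0; row 3: 3/(3/5) = 5. Minimum is 5 at row 3 (r leaves); pivot element 3/5.
Pivot on row 3; the obj-row RHS becomes 3 − (-32/5)·5 = 35.
Next entering variable (most negative obj-row entry -5/3): q.
Ratio test on column q — row 1: 11/(13/3) = 33/13; row 2: 20/(2/3) = 30; row 3: 5/(1/3) = 15. Minimum is 33/13 at row 1 (u1 leaves); pivot element 13/3.
After the second pivot the obj-row RHS is 35 − (-5/3)·(33/13) = 510/13.

510/13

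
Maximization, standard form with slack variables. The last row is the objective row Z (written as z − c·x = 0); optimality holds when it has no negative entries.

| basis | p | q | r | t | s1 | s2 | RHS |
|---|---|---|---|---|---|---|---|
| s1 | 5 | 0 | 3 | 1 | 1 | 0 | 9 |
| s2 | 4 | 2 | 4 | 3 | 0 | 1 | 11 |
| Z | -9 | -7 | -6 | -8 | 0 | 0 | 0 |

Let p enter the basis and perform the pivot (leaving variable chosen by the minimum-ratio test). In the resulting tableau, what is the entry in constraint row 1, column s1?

Ratio test on column p — row 1: 9/5 = 9/5; row 2: 11/4 = 11/4. Minimum is 9/5 at row 1 (s1 leaves); pivot element 5.
Divide row 1 by 5; eliminate column p from the other rows.
In the new row 1, the s1 entry is the old entry divided by the pivot: 1/5 = 1/5.

1/5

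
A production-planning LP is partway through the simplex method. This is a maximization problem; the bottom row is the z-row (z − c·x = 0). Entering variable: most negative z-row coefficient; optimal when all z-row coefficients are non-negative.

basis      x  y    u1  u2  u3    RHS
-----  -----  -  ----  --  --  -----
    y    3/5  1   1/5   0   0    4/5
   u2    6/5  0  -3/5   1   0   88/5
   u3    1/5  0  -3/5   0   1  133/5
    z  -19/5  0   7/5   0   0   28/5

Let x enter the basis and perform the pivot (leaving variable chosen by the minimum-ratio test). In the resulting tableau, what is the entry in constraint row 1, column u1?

1/3

Ratio test on column x — row 1: (4/5)/(3/5) = 4/3; row 2: (88/5)/(6/5) = 44/3; row 3: (133/5)/(1/5) = 133. Minimum is 4/3 at row 1 (y leaves); pivot element 3/5.
Divide row 1 by 3/5; eliminate column x from the other rows.
In the new row 1, the u1 entry is the old entry divided by the pivot: (1/5)/(3/5) = 1/3.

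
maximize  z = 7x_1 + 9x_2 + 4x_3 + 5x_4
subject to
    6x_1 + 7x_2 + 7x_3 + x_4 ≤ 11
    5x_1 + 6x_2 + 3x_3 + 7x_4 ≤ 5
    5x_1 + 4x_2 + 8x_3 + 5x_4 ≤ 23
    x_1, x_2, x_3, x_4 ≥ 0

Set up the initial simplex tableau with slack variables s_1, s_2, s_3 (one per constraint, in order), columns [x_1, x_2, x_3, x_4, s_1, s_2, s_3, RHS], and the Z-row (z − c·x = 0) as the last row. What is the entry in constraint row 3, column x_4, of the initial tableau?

5

Constraint 3 has coefficient 5 on x_4.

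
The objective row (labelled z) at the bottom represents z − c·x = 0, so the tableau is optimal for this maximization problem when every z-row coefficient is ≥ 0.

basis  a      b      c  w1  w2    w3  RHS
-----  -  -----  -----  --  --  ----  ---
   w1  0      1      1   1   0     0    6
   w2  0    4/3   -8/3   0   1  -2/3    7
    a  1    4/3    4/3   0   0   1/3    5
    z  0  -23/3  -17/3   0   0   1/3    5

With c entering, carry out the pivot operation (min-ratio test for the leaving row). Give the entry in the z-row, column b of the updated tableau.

-2

Ratio test on column c — row 1: 6/1 = 6; row 2: entry -8/3 ≤ 0; row 3: 5/(4/3) = 15/4. Minimum is 15/4 at row 3 (a leaves); pivot element 4/3.
Divide row 3 by 4/3; eliminate column c from the other rows.
z-row update in column b: -23/3 − (-17/3)·1 = -2.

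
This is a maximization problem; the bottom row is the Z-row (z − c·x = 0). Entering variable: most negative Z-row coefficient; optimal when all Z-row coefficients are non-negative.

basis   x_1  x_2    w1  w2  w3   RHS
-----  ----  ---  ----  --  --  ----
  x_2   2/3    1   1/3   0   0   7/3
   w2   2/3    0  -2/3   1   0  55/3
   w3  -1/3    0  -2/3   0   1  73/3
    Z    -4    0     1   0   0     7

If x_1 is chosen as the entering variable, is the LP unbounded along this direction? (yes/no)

Column x_1 has positive entries in row(s) 1, 2, so the ratio test bounds it — not unbounded.

no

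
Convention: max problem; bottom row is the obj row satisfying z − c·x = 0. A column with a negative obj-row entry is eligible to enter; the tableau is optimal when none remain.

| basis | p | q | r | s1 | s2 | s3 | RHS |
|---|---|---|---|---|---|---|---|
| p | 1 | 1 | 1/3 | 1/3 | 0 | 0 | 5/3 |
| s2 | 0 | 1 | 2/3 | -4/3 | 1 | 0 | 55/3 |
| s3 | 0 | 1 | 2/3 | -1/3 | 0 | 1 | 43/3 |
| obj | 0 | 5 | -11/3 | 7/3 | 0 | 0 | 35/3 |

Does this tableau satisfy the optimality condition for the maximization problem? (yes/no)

no

The obj-row has a negative entry -11/3 in column r, so it is not optimal.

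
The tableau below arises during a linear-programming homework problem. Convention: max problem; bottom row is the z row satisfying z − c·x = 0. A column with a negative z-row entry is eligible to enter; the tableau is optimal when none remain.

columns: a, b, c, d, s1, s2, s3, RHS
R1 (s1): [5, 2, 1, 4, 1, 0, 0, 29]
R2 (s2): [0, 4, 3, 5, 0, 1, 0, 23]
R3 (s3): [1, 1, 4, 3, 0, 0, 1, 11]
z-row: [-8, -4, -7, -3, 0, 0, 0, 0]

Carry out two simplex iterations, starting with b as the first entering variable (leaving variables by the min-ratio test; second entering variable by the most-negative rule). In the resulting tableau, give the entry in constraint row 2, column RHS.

23/4

Ratio test on column b — row 1: 29/2 = 29/2; row 2: 23/4 = 23/4; row 3: 11/1 = 11. Minimum is 23/4 at row 2 (s2 leaves); pivot element 4.
Divide row 2 by 4; eliminate column b from the other rows.
Second iteration: most negative z-row entry is -8 in column a, so a enters.
Ratio test on column a — row 1: (35/2)/5 = 7/2; row 2: entry 0 ≤ 0; row 3: (21/4)/1 = 21/4. Minimum is 7/2 at row 1 (s1 leaves); pivot element 5.
Divide row 1 by 5; eliminate column a from the other rows.
After both pivots, the entry at constraint row 2, column RHS is 23/4.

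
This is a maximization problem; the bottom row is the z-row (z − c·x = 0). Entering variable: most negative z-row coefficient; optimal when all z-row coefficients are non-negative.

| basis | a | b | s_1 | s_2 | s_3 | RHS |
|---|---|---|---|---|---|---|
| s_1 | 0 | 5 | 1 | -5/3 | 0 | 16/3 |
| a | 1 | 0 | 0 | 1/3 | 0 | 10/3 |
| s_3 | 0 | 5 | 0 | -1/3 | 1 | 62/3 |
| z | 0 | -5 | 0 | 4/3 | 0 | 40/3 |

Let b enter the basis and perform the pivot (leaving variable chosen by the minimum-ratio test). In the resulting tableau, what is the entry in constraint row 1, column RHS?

Ratio test on column b — row 1: (16/3)/5 = 16/15; row 2: entry 0 ≤ 0; row 3: (62/3)/5 = 62/15. Minimum is 16/15 at row 1 (s_1 leaves); pivot element 5.
Divide row 1 by 5; eliminate column b from the other rows.
In the new row 1, the RHS entry is the old entry divided by the pivot: (16/3)/5 = 16/15.

16/15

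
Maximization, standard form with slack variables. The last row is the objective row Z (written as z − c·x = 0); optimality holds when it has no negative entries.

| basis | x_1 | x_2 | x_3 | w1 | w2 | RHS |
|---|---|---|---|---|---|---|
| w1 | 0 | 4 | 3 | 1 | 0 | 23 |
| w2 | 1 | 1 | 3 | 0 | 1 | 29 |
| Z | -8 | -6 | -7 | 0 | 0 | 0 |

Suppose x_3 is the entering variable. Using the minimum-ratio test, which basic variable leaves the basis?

w1

Column x_3 entries and ratios — w1: 23/3 = 23/3; w2: 29/3 = 29/3.
Smallest ratio is 23/3 in the row of w1, so w1 leaves.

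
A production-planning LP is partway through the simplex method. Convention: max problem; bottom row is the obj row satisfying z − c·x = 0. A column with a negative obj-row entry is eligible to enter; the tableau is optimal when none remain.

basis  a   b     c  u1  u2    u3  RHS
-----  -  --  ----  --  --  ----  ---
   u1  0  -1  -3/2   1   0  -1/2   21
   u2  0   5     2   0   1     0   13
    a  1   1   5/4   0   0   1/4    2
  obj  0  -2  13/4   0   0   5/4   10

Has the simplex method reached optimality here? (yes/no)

no

The obj-row has a negative entry -2 in column b, so it is not optimal.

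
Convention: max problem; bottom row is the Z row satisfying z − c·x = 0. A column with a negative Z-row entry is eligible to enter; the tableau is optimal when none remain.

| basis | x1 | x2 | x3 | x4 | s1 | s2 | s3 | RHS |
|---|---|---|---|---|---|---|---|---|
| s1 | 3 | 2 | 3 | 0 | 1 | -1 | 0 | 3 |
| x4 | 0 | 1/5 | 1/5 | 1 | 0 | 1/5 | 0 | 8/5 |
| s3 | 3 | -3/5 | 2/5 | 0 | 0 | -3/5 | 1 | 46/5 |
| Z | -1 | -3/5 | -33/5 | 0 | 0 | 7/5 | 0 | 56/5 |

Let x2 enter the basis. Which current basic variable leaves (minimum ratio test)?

s1

Column x2 entries and ratios — s1: 3/2 = 3/2; x4: (8/5)/(1/5) = 8; s3: -3/5 ≤ 0, skip.
Smallest ratio is 3/2 in the row of s1, so s1 leaves.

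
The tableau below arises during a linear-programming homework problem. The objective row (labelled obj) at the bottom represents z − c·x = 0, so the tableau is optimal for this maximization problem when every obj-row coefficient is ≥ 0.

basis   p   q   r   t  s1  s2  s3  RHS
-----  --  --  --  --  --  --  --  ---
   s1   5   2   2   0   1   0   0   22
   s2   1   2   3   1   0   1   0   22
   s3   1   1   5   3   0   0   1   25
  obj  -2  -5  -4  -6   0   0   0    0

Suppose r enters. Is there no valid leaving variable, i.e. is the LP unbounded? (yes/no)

Column r has positive entries in row(s) 1, 2, 3, so the ratio test bounds it — not unbounded.

no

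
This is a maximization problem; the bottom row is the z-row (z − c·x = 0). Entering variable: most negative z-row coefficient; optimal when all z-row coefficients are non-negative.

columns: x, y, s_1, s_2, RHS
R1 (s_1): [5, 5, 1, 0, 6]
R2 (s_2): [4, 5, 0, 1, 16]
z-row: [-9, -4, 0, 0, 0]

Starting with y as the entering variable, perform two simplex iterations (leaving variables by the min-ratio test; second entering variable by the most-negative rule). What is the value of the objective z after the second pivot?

Ratio test on column y — row 1: 6/5 = 6/5; row 2: 16/5 = 16/5. Minimum is 6/5 at row 1 (s_1 leaves); pivot element 5.
Pivot on row 1; the z-row RHS becomes 0 − (-4)·(6/5) = 24/5.
Next entering variable (most negative z-row entry -5): x.
Ratio test on column x — row 1: (6/5)/1 = 6/5; row 2: entry -1 ≤ 0. Minimum is 6/5 at row 1 (y leaves); pivot element 1.
After the second pivot the z-row RHS is 24/5 − (-5)·(6/5) = 54/5.

54/5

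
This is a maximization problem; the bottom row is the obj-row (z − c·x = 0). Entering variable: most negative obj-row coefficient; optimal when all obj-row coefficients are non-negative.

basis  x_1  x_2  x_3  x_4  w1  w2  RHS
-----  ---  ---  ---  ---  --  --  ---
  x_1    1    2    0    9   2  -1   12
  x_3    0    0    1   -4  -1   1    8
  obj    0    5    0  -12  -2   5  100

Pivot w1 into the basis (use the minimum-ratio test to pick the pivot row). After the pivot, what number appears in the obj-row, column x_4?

Ratio test on column w1 — row 1: 12/2 = 6; row 2: entry -1 ≤ 0. Minimum is 6 at row 1 (x_1 leaves); pivot element 2.
Divide row 1 by 2; eliminate column w1 from the other rows.
obj-row update in column x_4: -12 − (-2)·(9/2) = -3.

-3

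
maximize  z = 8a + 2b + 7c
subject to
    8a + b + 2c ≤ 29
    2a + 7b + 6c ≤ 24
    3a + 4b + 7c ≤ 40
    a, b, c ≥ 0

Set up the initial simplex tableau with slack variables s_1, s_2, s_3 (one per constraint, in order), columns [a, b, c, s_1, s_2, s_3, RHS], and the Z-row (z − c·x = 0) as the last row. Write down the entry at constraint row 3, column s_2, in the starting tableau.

0

Slack s_2 belongs to constraint 2; its column is the unit vector e_2, so the entry in row 3 is 0.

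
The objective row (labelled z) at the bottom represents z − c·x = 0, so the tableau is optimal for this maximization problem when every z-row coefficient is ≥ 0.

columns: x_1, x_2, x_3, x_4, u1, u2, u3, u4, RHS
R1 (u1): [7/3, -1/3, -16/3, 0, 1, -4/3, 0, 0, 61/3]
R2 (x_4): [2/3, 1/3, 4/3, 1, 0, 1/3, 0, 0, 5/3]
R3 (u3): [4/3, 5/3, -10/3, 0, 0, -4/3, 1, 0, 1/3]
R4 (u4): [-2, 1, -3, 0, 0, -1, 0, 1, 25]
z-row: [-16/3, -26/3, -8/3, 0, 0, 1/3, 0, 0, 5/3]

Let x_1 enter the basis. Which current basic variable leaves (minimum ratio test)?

Column x_1 entries and ratios — u1: (61/3)/(7/3) = 61/7; x_4: (5/3)/(2/3) = 5/2; u3: (1/3)/(4/3) = 1/4; u4: -2 ≤ 0, skip.
Smallest ratio is 1/4 in the row of u3, so u3 leaves.

u3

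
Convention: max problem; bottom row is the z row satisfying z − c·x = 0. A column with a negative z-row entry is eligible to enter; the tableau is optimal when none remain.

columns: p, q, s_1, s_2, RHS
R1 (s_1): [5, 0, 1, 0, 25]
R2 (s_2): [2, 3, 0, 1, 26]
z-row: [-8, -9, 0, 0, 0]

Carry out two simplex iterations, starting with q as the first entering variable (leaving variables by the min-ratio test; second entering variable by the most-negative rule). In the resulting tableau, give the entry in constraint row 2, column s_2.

Ratio test on column q — row 1: entry 0 ≤ 0; row 2: 26/3 = 26/3. Minimum is 26/3 at row 2 (s_2 leaves); pivot element 3.
Divide row 2 by 3; eliminate column q from the other rows.
Second iteration: most negative z-row entry is -2 in column p, so p enters.
Ratio test on column p — row 1: 25/5 = 5; row 2: (26/3)/(2/3) = 13. Minimum is 5 at row 1 (s_1 leaves); pivot element 5.
Divide row 1 by 5; eliminate column p from the other rows.
After both pivots, the entry at constraint row 2, column s_2 is 1/3.

1/3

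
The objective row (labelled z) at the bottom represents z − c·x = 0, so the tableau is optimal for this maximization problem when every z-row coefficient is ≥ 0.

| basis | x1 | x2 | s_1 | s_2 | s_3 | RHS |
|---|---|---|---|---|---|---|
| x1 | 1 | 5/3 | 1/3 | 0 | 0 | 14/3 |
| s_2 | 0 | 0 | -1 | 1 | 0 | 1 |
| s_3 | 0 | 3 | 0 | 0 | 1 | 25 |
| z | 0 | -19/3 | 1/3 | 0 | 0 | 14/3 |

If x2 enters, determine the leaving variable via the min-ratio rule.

Column x2 entries and ratios — x1: (14/3)/(5/3) = 14/5; s_2: 0 ≤ 0, skip; s_3: 25/3 = 25/3.
Smallest ratio is 14/5 in the row of x1, so x1 leaves.

x1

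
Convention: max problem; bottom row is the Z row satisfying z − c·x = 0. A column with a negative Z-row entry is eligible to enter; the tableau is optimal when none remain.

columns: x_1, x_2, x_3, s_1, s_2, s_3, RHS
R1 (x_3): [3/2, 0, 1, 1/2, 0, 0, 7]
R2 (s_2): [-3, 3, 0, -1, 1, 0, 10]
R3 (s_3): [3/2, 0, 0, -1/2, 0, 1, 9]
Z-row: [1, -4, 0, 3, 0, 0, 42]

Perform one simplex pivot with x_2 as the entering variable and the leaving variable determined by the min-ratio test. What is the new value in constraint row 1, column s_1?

1/2

Ratio test on column x_2 — row 1: entry 0 ≤ 0; row 2: 10/3 = 10/3; row 3: entry 0 ≤ 0. Minimum is 10/3 at row 2 (s_2 leaves); pivot element 3.
Divide row 2 by 3; eliminate column x_2 from the other rows.
Row 1 update in column s_1: 1/2 − 0·(-1/3) = 1/2.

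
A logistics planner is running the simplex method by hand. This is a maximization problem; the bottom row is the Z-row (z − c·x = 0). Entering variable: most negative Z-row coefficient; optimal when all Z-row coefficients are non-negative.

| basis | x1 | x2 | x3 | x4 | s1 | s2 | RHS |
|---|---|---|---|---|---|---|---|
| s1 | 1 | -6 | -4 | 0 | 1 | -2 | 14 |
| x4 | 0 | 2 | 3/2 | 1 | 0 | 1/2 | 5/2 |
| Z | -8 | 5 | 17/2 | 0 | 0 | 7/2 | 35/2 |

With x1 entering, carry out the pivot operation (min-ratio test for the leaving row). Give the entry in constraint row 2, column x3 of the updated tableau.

3/2

Ratio test on column x1 — row 1: 14/1 = 14; row 2: entry 0 ≤ 0. Minimum is 14 at row 1 (s1 leaves); pivot element 1.
Divide row 1 by 1; eliminate column x1 from the other rows.
Row 2 update in column x3: 3/2 − 0·(-4) = 3/2.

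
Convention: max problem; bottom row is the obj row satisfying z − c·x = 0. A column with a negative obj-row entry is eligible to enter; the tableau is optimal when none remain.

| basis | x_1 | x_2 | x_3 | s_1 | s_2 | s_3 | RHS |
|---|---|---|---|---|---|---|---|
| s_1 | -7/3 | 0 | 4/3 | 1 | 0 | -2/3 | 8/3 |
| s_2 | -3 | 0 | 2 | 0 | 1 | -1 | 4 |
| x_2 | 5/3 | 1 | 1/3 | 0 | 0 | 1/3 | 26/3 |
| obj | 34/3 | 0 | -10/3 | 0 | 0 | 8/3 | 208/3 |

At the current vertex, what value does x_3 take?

0

x_3 is not in the basis, so in the current basic feasible solution x_3 = 0.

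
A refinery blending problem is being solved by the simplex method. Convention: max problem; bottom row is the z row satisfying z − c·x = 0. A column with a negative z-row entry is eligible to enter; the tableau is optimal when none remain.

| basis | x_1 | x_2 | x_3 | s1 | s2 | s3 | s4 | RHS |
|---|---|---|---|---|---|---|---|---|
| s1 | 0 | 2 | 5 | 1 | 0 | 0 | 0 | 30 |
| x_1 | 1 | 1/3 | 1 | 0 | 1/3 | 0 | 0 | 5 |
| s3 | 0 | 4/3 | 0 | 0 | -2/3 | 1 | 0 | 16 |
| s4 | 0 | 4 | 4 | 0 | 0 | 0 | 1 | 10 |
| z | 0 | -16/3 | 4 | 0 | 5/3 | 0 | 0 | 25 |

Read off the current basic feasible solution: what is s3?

16

s3 is basic (row 3); its value is the RHS of that row, 16.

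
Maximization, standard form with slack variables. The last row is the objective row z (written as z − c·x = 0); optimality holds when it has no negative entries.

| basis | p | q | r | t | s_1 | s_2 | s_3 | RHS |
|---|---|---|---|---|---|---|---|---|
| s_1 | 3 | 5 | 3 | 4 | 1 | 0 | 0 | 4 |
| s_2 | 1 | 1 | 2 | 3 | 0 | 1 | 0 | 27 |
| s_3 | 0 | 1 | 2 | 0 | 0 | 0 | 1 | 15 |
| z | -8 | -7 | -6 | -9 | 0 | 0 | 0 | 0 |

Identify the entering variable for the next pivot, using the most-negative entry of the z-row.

Negative z-row entries: p: -8, q: -7, r: -6, t: -9.
The most negative is -9 in column t, so t enters.

t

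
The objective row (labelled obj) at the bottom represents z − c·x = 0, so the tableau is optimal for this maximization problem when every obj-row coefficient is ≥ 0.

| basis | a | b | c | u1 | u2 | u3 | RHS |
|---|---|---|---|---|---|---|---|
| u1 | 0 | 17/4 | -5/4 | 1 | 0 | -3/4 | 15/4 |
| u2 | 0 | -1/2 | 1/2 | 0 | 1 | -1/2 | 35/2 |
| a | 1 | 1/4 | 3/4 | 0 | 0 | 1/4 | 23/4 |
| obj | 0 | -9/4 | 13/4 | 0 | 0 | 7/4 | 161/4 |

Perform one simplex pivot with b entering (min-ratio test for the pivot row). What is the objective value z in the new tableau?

Ratio test on column b — row 1: (15/4)/(17/4) = 15/17; row 2: entry -1/2 ≤ 0; row 3: (23/4)/(1/4) = 23. Minimum is 15/17 at row 1 (u1 leaves); pivot element 17/4.
Pivot on row 1; the obj-row RHS becomes 161/4 − (-9/4)·(15/17) = 718/17.

718/17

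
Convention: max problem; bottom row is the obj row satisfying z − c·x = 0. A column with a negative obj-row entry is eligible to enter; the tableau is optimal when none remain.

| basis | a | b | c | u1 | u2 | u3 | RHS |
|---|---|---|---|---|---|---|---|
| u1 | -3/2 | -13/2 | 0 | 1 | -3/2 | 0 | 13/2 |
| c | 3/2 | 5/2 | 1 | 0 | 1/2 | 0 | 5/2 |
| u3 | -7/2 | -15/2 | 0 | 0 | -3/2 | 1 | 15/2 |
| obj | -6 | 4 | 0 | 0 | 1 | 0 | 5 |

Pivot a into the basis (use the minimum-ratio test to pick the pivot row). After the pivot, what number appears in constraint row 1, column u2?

-1

Ratio test on column a — row 1: entry -3/2 ≤ 0; row 2: (5/2)/(3/2) = 5/3; row 3: entry -7/2 ≤ 0. Minimum is 5/3 at row 2 (c leaves); pivot element 3/2.
Divide row 2 by 3/2; eliminate column a from the other rows.
Row 1 update in column u2: -3/2 − (-3/2)·(1/3) = -1.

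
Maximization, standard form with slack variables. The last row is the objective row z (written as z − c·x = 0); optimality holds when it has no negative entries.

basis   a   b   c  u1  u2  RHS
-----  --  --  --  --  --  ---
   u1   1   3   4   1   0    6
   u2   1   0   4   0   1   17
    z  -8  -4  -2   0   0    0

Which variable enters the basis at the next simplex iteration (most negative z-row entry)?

Negative z-row entries: a: -8, b: -4, c: -2.
The most negative is -8 in column a, so a enters.

a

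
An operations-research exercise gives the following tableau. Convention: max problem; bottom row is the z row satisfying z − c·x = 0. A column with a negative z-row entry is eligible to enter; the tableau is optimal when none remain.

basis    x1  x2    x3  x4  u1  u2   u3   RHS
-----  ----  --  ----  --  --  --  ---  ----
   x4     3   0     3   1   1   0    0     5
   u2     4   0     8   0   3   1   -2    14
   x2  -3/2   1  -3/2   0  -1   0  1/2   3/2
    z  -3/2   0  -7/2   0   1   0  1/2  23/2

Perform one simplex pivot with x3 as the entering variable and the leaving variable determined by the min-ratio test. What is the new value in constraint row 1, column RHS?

5/3

Ratio test on column x3 — row 1: 5/3 = 5/3; row 2: 14/8 = 7/4; row 3: entry -3/2 ≤ 0. Minimum is 5/3 at row 1 (x4 leaves); pivot element 3.
Divide row 1 by 3; eliminate column x3 from the other rows.
In the new row 1, the RHS entry is the old entry divided by the pivot: 5/3 = 5/3.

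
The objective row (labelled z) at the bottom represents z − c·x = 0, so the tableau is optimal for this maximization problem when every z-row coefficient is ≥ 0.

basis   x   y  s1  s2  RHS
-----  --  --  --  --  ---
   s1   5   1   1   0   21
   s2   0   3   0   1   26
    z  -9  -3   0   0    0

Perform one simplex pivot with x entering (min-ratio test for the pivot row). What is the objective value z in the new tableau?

189/5

Ratio test on column x — row 1: 21/5 = 21/5; row 2: entry 0 ≤ 0. Minimum is 21/5 at row 1 (s1 leaves); pivot element 5.
Pivot on row 1; the z-row RHS becomes 0 − (-9)·(21/5) = 189/5.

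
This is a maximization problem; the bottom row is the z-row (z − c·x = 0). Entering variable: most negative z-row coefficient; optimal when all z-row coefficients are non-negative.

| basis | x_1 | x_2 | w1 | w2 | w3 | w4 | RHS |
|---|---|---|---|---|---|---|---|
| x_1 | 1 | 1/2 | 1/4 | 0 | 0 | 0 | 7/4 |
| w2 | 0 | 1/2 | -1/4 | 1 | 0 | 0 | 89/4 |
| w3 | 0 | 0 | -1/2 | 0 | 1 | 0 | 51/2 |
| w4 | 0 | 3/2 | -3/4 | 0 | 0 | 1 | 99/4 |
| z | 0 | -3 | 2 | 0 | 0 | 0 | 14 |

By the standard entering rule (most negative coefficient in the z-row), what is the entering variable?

Negative z-row entries: x_2: -3.
The most negative is -3 in column x_2, so x_2 enters.

x_2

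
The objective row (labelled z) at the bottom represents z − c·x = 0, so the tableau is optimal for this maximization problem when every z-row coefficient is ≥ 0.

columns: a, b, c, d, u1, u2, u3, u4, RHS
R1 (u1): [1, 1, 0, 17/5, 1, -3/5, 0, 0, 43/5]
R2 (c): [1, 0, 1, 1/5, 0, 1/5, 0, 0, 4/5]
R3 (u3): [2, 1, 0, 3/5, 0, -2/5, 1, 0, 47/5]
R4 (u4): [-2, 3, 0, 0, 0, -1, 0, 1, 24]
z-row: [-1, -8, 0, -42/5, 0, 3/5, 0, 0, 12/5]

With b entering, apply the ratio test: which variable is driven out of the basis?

Column b entries and ratios — u1: (43/5)/1 = 43/5; c: 0 ≤ 0, skip; u3: (47/5)/1 = 47/5; u4: 24/3 = 8.
Smallest ratio is 8 in the row of u4, so u4 leaves.

u4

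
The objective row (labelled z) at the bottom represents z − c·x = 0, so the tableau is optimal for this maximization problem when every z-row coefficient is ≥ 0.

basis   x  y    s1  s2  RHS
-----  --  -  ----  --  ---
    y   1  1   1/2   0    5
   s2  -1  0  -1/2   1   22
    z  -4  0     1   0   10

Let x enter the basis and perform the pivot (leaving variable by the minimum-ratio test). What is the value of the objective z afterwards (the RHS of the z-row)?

30

Ratio test on column x — row 1: 5/1 = 5; row 2: entry -1 ≤ 0. Minimum is 5 at row 1 (y leaves); pivot element 1.
Pivot on row 1; the z-row RHS becomes 10 − (-4)·5 = 30.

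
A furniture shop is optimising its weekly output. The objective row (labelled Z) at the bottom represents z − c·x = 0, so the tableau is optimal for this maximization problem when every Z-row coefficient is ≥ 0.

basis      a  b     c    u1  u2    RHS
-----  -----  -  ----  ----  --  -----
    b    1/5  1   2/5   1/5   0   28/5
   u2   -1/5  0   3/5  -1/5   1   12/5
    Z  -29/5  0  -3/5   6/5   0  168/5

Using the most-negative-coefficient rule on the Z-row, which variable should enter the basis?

a

Negative Z-row entries: a: -29/5, c: -3/5.
The most negative is -29/5 in column a, so a enters.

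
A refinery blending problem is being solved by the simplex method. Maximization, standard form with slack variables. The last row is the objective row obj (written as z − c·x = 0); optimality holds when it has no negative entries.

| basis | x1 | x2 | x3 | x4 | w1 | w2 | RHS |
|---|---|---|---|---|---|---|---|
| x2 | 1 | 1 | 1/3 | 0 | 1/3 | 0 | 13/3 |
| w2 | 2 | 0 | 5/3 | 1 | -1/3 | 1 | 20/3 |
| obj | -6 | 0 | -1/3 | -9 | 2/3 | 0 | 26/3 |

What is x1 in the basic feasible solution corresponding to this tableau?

x1 is not in the basis, so in the current basic feasible solution x1 = 0.

0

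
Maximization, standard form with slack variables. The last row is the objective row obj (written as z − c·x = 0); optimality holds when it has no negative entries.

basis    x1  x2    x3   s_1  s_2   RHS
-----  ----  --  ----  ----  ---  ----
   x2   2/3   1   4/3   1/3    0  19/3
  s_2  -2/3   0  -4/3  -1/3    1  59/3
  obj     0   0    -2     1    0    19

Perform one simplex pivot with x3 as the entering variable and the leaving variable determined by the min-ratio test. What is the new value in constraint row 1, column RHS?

Ratio test on column x3 — row 1: (19/3)/(4/3) = 19/4; row 2: entry -4/3 ≤ 0. Minimum is 19/4 at row 1 (x2 leaves); pivot element 4/3.
Divide row 1 by 4/3; eliminate column x3 from the other rows.
In the new row 1, the RHS entry is the old entry divided by the pivot: (19/3)/(4/3) = 19/4.

19/4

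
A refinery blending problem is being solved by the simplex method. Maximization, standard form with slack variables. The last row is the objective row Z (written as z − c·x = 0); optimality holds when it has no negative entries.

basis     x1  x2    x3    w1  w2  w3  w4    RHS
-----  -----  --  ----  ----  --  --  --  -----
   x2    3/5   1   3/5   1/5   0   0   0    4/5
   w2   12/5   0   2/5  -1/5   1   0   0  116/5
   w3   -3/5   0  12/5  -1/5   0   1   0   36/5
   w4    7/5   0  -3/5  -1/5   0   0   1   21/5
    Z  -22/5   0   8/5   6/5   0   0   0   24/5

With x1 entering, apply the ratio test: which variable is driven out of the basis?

x2

Column x1 entries and ratios — x2: (4/5)/(3/5) = 4/3; w2: (116/5)/(12/5) = 29/3; w3: -3/5 ≤ 0, skip; w4: (21/5)/(7/5) = 3.
Smallest ratio is 4/3 in the row of x2, so x2 leaves.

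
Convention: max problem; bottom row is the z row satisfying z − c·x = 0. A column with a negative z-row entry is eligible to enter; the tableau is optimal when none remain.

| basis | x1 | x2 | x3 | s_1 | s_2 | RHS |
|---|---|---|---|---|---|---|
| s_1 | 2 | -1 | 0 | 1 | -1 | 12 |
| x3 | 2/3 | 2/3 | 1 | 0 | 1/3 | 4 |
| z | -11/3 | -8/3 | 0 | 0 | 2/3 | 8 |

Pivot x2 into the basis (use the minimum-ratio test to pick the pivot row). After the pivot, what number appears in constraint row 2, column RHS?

Ratio test on column x2 — row 1: entry -1 ≤ 0; row 2: 4/(2/3) = 6. Minimum is 6 at row 2 (x3 leaves); pivot element 2/3.
Divide row 2 by 2/3; eliminate column x2 from the other rows.
In the new row 2, the RHS entry is the old entry divided by the pivot: 4/(2/3) = 6.

6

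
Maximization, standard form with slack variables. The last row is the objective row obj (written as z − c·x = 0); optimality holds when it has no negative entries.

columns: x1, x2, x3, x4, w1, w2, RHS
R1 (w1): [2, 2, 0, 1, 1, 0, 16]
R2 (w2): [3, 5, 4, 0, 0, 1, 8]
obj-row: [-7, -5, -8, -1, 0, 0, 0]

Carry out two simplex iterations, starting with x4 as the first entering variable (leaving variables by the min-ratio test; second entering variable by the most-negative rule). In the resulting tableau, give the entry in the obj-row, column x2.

Ratio test on column x4 — row 1: 16/1 = 16; row 2: entry 0 ≤ 0. Minimum is 16 at row 1 (w1 leaves); pivot element 1.
Divide row 1 by 1; eliminate column x4 from the other rows.
Second iteration: most negative obj-row entry is -8 in column x3, so x3 enters.
Ratio test on column x3 — row 1: entry 0 ≤ 0; row 2: 8/4 = 2. Minimum is 2 at row 2 (w2 leaves); pivot element 4.
Divide row 2 by 4; eliminate column x3 from the other rows.
After both pivots, the entry at the obj-row, column x2 is 7.

7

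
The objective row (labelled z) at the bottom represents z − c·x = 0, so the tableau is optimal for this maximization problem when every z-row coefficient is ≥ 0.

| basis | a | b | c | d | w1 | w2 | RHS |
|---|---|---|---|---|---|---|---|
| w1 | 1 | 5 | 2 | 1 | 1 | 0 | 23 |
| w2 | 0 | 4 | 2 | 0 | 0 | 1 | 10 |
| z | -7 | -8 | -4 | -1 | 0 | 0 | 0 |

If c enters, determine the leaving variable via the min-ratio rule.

Column c entries and ratios — w1: 23/2 = 23/2; w2: 10/2 = 5.
Smallest ratio is 5 in the row of w2, so w2 leaves.

w2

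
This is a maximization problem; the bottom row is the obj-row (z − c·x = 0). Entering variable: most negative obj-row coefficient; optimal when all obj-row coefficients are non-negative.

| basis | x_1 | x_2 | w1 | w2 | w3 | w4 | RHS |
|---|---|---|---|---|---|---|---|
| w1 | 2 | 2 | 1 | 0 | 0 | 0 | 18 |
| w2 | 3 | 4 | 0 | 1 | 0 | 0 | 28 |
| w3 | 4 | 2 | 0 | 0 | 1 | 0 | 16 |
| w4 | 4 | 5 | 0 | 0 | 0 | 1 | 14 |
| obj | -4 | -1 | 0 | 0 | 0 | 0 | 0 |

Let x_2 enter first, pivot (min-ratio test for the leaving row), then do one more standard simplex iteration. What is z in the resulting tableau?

Ratio test on column x_2 — row 1: 18/2 = 9; row 2: 28/4 = 7; row 3: 16/2 = 8; row 4: 14/5 = 14/5. Minimum is 14/5 at row 4 (w4 leaves); pivot element 5.
Pivot on row 4; the obj-row RHS becomes 0 − (-1)·(14/5) = 14/5.
Next entering variable (most negative obj-row entry -16/5): x_1.
Ratio test on column x_1 — row 1: (62/5)/(2/5) = 31; row 2: entry -1/5 ≤ 0; row 3: (52/5)/(12/5) = 13/3; row 4: (14/5)/(4/5) = 7/2. Minimum is 7/2 at row 4 (x_2 leaves); pivot element 4/5.
After the second pivot the obj-row RHS is 14/5 − (-16/5)·(7/2) = 14.

14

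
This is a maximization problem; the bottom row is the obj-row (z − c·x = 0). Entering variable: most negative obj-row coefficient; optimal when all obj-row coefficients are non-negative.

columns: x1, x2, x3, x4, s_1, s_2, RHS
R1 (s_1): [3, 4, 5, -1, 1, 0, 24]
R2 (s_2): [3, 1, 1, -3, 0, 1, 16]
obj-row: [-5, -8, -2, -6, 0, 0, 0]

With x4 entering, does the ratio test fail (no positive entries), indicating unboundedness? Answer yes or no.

Every constraint-row entry in column x4 is ≤ 0, so increasing x4 is unbounded.

yes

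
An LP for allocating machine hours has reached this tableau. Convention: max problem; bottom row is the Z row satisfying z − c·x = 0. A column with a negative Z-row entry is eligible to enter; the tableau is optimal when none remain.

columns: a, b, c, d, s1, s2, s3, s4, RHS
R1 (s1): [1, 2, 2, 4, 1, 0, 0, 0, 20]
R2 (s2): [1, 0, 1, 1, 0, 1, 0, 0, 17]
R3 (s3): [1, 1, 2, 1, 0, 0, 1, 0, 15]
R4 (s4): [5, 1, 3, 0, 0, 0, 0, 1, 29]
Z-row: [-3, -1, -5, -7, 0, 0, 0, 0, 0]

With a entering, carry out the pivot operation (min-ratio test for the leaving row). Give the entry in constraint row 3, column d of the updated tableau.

1

Ratio test on column a — row 1: 20/1 = 20; row 2: 17/1 = 17; row 3: 15/1 = 15; row 4: 29/5 = 29/5. Minimum is 29/5 at row 4 (s4 leaves); pivot element 5.
Divide row 4 by 5; eliminate column a from the other rows.
Row 3 update in column d: 1 − 1·0 = 1.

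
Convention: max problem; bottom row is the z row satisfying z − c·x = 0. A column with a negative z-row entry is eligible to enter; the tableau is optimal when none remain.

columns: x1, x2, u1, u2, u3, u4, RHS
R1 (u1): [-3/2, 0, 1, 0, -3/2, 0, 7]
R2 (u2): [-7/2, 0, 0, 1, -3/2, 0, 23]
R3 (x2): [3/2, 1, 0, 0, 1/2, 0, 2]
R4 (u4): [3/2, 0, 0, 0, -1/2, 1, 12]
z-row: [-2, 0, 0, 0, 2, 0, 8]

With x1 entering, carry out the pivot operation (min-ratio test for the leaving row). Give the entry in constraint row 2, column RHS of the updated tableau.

Ratio test on column x1 — row 1: entry -3/2 ≤ 0; row 2: entry -7/2 ≤ 0; row 3: 2/(3/2) = 4/3; row 4: 12/(3/2) = 8. Minimum is 4/3 at row 3 (x2 leaves); pivot element 3/2.
Divide row 3 by 3/2; eliminate column x1 from the other rows.
Row 2 update in column RHS: 23 − (-7/2)·(4/3) = 83/3.

83/3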